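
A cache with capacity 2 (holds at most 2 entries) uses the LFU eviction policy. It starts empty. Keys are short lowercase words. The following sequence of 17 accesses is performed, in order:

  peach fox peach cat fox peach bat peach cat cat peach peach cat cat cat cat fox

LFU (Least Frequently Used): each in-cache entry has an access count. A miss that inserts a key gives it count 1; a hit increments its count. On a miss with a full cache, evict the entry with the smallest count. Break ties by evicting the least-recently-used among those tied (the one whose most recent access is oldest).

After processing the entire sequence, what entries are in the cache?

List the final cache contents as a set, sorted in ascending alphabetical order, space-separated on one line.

LFU simulation (capacity=2):
  1. access peach: MISS. Cache: [peach(c=1)]
  2. access fox: MISS. Cache: [peach(c=1) fox(c=1)]
  3. access peach: HIT, count now 2. Cache: [fox(c=1) peach(c=2)]
  4. access cat: MISS, evict fox(c=1). Cache: [cat(c=1) peach(c=2)]
  5. access fox: MISS, evict cat(c=1). Cache: [fox(c=1) peach(c=2)]
  6. access peach: HIT, count now 3. Cache: [fox(c=1) peach(c=3)]
  7. access bat: MISS, evict fox(c=1). Cache: [bat(c=1) peach(c=3)]
  8. access peach: HIT, count now 4. Cache: [bat(c=1) peach(c=4)]
  9. access cat: MISS, evict bat(c=1). Cache: [cat(c=1) peach(c=4)]
  10. access cat: HIT, count now 2. Cache: [cat(c=2) peach(c=4)]
  11. access peach: HIT, count now 5. Cache: [cat(c=2) peach(c=5)]
  12. access peach: HIT, count now 6. Cache: [cat(c=2) peach(c=6)]
  13. access cat: HIT, count now 3. Cache: [cat(c=3) peach(c=6)]
  14. access cat: HIT, count now 4. Cache: [cat(c=4) peach(c=6)]
  15. access cat: HIT, count now 5. Cache: [cat(c=5) peach(c=6)]
  16. access cat: HIT, count now 6. Cache: [peach(c=6) cat(c=6)]
  17. access fox: MISS, evict peach(c=6). Cache: [fox(c=1) cat(c=6)]
Total: 10 hits, 7 misses, 5 evictions

Answer: cat fox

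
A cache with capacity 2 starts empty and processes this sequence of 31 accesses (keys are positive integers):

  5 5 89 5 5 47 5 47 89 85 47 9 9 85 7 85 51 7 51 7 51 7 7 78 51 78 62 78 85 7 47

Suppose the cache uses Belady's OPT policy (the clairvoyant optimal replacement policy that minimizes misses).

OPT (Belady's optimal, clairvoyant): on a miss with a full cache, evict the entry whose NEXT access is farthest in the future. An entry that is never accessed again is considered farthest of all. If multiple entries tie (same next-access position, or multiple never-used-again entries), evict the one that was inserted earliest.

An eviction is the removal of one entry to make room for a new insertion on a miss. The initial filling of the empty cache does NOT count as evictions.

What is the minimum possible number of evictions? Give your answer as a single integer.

OPT (Belady) simulation (capacity=2):
  1. access 5: MISS. Cache: [5]
  2. access 5: HIT. Next use of 5: step 4. Cache: [5]
  3. access 89: MISS. Cache: [5 89]
  4. access 5: HIT. Next use of 5: step 5. Cache: [5 89]
  5. access 5: HIT. Next use of 5: step 7. Cache: [5 89]
  6. access 47: MISS, evict 89 (next use: step 9). Cache: [5 47]
  7. access 5: HIT. Next use of 5: never. Cache: [5 47]
  8. access 47: HIT. Next use of 47: step 11. Cache: [5 47]
  9. access 89: MISS, evict 5 (next use: never). Cache: [47 89]
  10. access 85: MISS, evict 89 (next use: never). Cache: [47 85]
  11. access 47: HIT. Next use of 47: step 31. Cache: [47 85]
  12. access 9: MISS, evict 47 (next use: step 31). Cache: [85 9]
  13. access 9: HIT. Next use of 9: never. Cache: [85 9]
  14. access 85: HIT. Next use of 85: step 16. Cache: [85 9]
  15. access 7: MISS, evict 9 (next use: never). Cache: [85 7]
  16. access 85: HIT. Next use of 85: step 29. Cache: [85 7]
  17. access 51: MISS, evict 85 (next use: step 29). Cache: [7 51]
  18. access 7: HIT. Next use of 7: step 20. Cache: [7 51]
  19. access 51: HIT. Next use of 51: step 21. Cache: [7 51]
  20. access 7: HIT. Next use of 7: step 22. Cache: [7 51]
  21. access 51: HIT. Next use of 51: step 25. Cache: [7 51]
  22. access 7: HIT. Next use of 7: step 23. Cache: [7 51]
  23. access 7: HIT. Next use of 7: step 30. Cache: [7 51]
  24. access 78: MISS, evict 7 (next use: step 30). Cache: [51 78]
  25. access 51: HIT. Next use of 51: never. Cache: [51 78]
  26. access 78: HIT. Next use of 78: step 28. Cache: [51 78]
  27. access 62: MISS, evict 51 (next use: never). Cache: [78 62]
  28. access 78: HIT. Next use of 78: never. Cache: [78 62]
  29. access 85: MISS, evict 78 (next use: never). Cache: [62 85]
  30. access 7: MISS, evict 62 (next use: never). Cache: [85 7]
  31. access 47: MISS, evict 85 (next use: never). Cache: [7 47]
Total: 18 hits, 13 misses, 11 evictions

Answer: 11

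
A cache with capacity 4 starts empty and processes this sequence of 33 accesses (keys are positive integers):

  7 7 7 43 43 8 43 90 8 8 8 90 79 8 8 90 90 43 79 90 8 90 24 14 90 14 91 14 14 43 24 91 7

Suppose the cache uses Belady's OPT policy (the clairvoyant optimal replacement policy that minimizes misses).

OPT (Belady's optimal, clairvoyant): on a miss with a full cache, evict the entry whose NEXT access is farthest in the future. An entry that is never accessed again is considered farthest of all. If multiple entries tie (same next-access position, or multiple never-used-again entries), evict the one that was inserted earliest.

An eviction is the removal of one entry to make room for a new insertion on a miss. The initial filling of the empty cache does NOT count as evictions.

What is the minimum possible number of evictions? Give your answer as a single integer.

OPT (Belady) simulation (capacity=4):
  1. access 7: MISS. Cache: [7]
  2. access 7: HIT. Next use of 7: step 3. Cache: [7]
  3. access 7: HIT. Next use of 7: step 33. Cache: [7]
  4. access 43: MISS. Cache: [7 43]
  5. access 43: HIT. Next use of 43: step 7. Cache: [7 43]
  6. access 8: MISS. Cache: [7 43 8]
  7. access 43: HIT. Next use of 43: step 18. Cache: [7 43 8]
  8. access 90: MISS. Cache: [7 43 8 90]
  9. access 8: HIT. Next use of 8: step 10. Cache: [7 43 8 90]
  10. access 8: HIT. Next use of 8: step 11. Cache: [7 43 8 90]
  11. access 8: HIT. Next use of 8: step 14. Cache: [7 43 8 90]
  12. access 90: HIT. Next use of 90: step 16. Cache: [7 43 8 90]
  13. access 79: MISS, evict 7 (next use: step 33). Cache: [43 8 90 79]
  14. access 8: HIT. Next use of 8: step 15. Cache: [43 8 90 79]
  15. access 8: HIT. Next use of 8: step 21. Cache: [43 8 90 79]
  16. access 90: HIT. Next use of 90: step 17. Cache: [43 8 90 79]
  17. access 90: HIT. Next use of 90: step 20. Cache: [43 8 90 79]
  18. access 43: HIT. Next use of 43: step 30. Cache: [43 8 90 79]
  19. access 79: HIT. Next use of 79: never. Cache: [43 8 90 79]
  20. access 90: HIT. Next use of 90: step 22. Cache: [43 8 90 79]
  21. access 8: HIT. Next use of 8: never. Cache: [43 8 90 79]
  22. access 90: HIT. Next use of 90: step 25. Cache: [43 8 90 79]
  23. access 24: MISS, evict 8 (next use: never). Cache: [43 90 79 24]
  24. access 14: MISS, evict 79 (next use: never). Cache: [43 90 24 14]
  25. access 90: HIT. Next use of 90: never. Cache: [43 90 24 14]
  26. access 14: HIT. Next use of 14: step 28. Cache: [43 90 24 14]
  27. access 91: MISS, evict 90 (next use: never). Cache: [43 24 14 91]
  28. access 14: HIT. Next use of 14: step 29. Cache: [43 24 14 91]
  29. access 14: HIT. Next use of 14: never. Cache: [43 24 14 91]
  30. access 43: HIT. Next use of 43: never. Cache: [43 24 14 91]
  31. access 24: HIT. Next use of 24: never. Cache: [43 24 14 91]
  32. access 91: HIT. Next use of 91: never. Cache: [43 24 14 91]
  33. access 7: MISS, evict 43 (next use: never). Cache: [24 14 91 7]
Total: 24 hits, 9 misses, 5 evictions

Answer: 5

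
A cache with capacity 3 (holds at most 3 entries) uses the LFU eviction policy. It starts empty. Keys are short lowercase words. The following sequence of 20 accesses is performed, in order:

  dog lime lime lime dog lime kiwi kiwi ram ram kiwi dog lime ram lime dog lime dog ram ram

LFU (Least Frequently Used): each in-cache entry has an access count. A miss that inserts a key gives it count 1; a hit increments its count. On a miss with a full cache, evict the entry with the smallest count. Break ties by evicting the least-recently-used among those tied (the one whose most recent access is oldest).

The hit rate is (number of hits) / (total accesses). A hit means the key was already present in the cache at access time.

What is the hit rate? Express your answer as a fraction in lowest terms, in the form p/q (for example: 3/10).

Answer: 3/5

Derivation:
LFU simulation (capacity=3):
  1. access dog: MISS. Cache: [dog(c=1)]
  2. access lime: MISS. Cache: [dog(c=1) lime(c=1)]
  3. access lime: HIT, count now 2. Cache: [dog(c=1) lime(c=2)]
  4. access lime: HIT, count now 3. Cache: [dog(c=1) lime(c=3)]
  5. access dog: HIT, count now 2. Cache: [dog(c=2) lime(c=3)]
  6. access lime: HIT, count now 4. Cache: [dog(c=2) lime(c=4)]
  7. access kiwi: MISS. Cache: [kiwi(c=1) dog(c=2) lime(c=4)]
  8. access kiwi: HIT, count now 2. Cache: [dog(c=2) kiwi(c=2) lime(c=4)]
  9. access ram: MISS, evict dog(c=2). Cache: [ram(c=1) kiwi(c=2) lime(c=4)]
  10. access ram: HIT, count now 2. Cache: [kiwi(c=2) ram(c=2) lime(c=4)]
  11. access kiwi: HIT, count now 3. Cache: [ram(c=2) kiwi(c=3) lime(c=4)]
  12. access dog: MISS, evict ram(c=2). Cache: [dog(c=1) kiwi(c=3) lime(c=4)]
  13. access lime: HIT, count now 5. Cache: [dog(c=1) kiwi(c=3) lime(c=5)]
  14. access ram: MISS, evict dog(c=1). Cache: [ram(c=1) kiwi(c=3) lime(c=5)]
  15. access lime: HIT, count now 6. Cache: [ram(c=1) kiwi(c=3) lime(c=6)]
  16. access dog: MISS, evict ram(c=1). Cache: [dog(c=1) kiwi(c=3) lime(c=6)]
  17. access lime: HIT, count now 7. Cache: [dog(c=1) kiwi(c=3) lime(c=7)]
  18. access dog: HIT, count now 2. Cache: [dog(c=2) kiwi(c=3) lime(c=7)]
  19. access ram: MISS, evict dog(c=2). Cache: [ram(c=1) kiwi(c=3) lime(c=7)]
  20. access ram: HIT, count now 2. Cache: [ram(c=2) kiwi(c=3) lime(c=7)]
Total: 12 hits, 8 misses, 5 evictions

Hit rate = 12/20 = 3/5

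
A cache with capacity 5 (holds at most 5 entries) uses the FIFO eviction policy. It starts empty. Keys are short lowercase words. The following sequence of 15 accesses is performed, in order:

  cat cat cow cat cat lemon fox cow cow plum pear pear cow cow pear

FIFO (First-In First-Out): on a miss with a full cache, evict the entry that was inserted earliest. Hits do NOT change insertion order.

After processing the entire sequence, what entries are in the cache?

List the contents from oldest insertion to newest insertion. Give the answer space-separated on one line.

Answer: cow lemon fox plum pear

Derivation:
FIFO simulation (capacity=5):
  1. access cat: MISS. Cache (old->new): [cat]
  2. access cat: HIT. Cache (old->new): [cat]
  3. access cow: MISS. Cache (old->new): [cat cow]
  4. access cat: HIT. Cache (old->new): [cat cow]
  5. access cat: HIT. Cache (old->new): [cat cow]
  6. access lemon: MISS. Cache (old->new): [cat cow lemon]
  7. access fox: MISS. Cache (old->new): [cat cow lemon fox]
  8. access cow: HIT. Cache (old->new): [cat cow lemon fox]
  9. access cow: HIT. Cache (old->new): [cat cow lemon fox]
  10. access plum: MISS. Cache (old->new): [cat cow lemon fox plum]
  11. access pear: MISS, evict cat. Cache (old->new): [cow lemon fox plum pear]
  12. access pear: HIT. Cache (old->new): [cow lemon fox plum pear]
  13. access cow: HIT. Cache (old->new): [cow lemon fox plum pear]
  14. access cow: HIT. Cache (old->new): [cow lemon fox plum pear]
  15. access pear: HIT. Cache (old->new): [cow lemon fox plum pear]
Total: 9 hits, 6 misses, 1 evictions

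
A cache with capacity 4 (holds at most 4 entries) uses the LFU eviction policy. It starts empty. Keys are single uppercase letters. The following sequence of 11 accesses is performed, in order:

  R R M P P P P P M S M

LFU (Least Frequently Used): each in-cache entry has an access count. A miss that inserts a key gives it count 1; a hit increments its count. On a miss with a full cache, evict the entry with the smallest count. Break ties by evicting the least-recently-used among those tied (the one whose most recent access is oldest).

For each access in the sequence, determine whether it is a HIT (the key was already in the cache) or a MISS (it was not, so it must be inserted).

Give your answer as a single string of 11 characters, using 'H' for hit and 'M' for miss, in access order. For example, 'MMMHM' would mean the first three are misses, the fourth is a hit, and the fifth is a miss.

Answer: MHMMHHHHHMH

Derivation:
LFU simulation (capacity=4):
  1. access R: MISS. Cache: [R(c=1)]
  2. access R: HIT, count now 2. Cache: [R(c=2)]
  3. access M: MISS. Cache: [M(c=1) R(c=2)]
  4. access P: MISS. Cache: [M(c=1) P(c=1) R(c=2)]
  5. access P: HIT, count now 2. Cache: [M(c=1) R(c=2) P(c=2)]
  6. access P: HIT, count now 3. Cache: [M(c=1) R(c=2) P(c=3)]
  7. access P: HIT, count now 4. Cache: [M(c=1) R(c=2) P(c=4)]
  8. access P: HIT, count now 5. Cache: [M(c=1) R(c=2) P(c=5)]
  9. access M: HIT, count now 2. Cache: [R(c=2) M(c=2) P(c=5)]
  10. access S: MISS. Cache: [S(c=1) R(c=2) M(c=2) P(c=5)]
  11. access M: HIT, count now 3. Cache: [S(c=1) R(c=2) M(c=3) P(c=5)]
Total: 7 hits, 4 misses, 0 evictions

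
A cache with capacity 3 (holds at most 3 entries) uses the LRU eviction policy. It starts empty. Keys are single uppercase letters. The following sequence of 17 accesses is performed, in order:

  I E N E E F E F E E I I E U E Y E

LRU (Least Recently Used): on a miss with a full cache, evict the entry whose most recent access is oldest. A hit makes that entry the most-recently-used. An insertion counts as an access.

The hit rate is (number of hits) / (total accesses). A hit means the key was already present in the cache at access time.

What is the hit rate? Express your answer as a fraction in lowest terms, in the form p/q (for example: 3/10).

Answer: 10/17

Derivation:
LRU simulation (capacity=3):
  1. access I: MISS. Cache (LRU->MRU): [I]
  2. access E: MISS. Cache (LRU->MRU): [I E]
  3. access N: MISS. Cache (LRU->MRU): [I E N]
  4. access E: HIT. Cache (LRU->MRU): [I N E]
  5. access E: HIT. Cache (LRU->MRU): [I N E]
  6. access F: MISS, evict I. Cache (LRU->MRU): [N E F]
  7. access E: HIT. Cache (LRU->MRU): [N F E]
  8. access F: HIT. Cache (LRU->MRU): [N E F]
  9. access E: HIT. Cache (LRU->MRU): [N F E]
  10. access E: HIT. Cache (LRU->MRU): [N F E]
  11. access I: MISS, evict N. Cache (LRU->MRU): [F E I]
  12. access I: HIT. Cache (LRU->MRU): [F E I]
  13. access E: HIT. Cache (LRU->MRU): [F I E]
  14. access U: MISS, evict F. Cache (LRU->MRU): [I E U]
  15. access E: HIT. Cache (LRU->MRU): [I U E]
  16. access Y: MISS, evict I. Cache (LRU->MRU): [U E Y]
  17. access E: HIT. Cache (LRU->MRU): [U Y E]
Total: 10 hits, 7 misses, 4 evictions

Hit rate = 10/17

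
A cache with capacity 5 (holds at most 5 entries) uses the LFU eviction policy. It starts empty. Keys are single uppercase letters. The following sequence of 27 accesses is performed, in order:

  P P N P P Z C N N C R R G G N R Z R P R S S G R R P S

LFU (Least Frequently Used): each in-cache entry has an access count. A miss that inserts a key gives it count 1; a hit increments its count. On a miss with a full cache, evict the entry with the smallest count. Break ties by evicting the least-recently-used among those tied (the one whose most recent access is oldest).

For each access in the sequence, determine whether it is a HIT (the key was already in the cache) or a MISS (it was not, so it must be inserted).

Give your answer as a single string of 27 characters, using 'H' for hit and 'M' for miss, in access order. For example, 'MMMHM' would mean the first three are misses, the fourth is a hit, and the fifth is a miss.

Answer: MHMHHMMHHHMHMHHHMHHHMHHHHHH

Derivation:
LFU simulation (capacity=5):
  1. access P: MISS. Cache: [P(c=1)]
  2. access P: HIT, count now 2. Cache: [P(c=2)]
  3. access N: MISS. Cache: [N(c=1) P(c=2)]
  4. access P: HIT, count now 3. Cache: [N(c=1) P(c=3)]
  5. access P: HIT, count now 4. Cache: [N(c=1) P(c=4)]
  6. access Z: MISS. Cache: [N(c=1) Z(c=1) P(c=4)]
  7. access C: MISS. Cache: [N(c=1) Z(c=1) C(c=1) P(c=4)]
  8. access N: HIT, count now 2. Cache: [Z(c=1) C(c=1) N(c=2) P(c=4)]
  9. access N: HIT, count now 3. Cache: [Z(c=1) C(c=1) N(c=3) P(c=4)]
  10. access C: HIT, count now 2. Cache: [Z(c=1) C(c=2) N(c=3) P(c=4)]
  11. access R: MISS. Cache: [Z(c=1) R(c=1) C(c=2) N(c=3) P(c=4)]
  12. access R: HIT, count now 2. Cache: [Z(c=1) C(c=2) R(c=2) N(c=3) P(c=4)]
  13. access G: MISS, evict Z(c=1). Cache: [G(c=1) C(c=2) R(c=2) N(c=3) P(c=4)]
  14. access G: HIT, count now 2. Cache: [C(c=2) R(c=2) G(c=2) N(c=3) P(c=4)]
  15. access N: HIT, count now 4. Cache: [C(c=2) R(c=2) G(c=2) P(c=4) N(c=4)]
  16. access R: HIT, count now 3. Cache: [C(c=2) G(c=2) R(c=3) P(c=4) N(c=4)]
  17. access Z: MISS, evict C(c=2). Cache: [Z(c=1) G(c=2) R(c=3) P(c=4) N(c=4)]
  18. access R: HIT, count now 4. Cache: [Z(c=1) G(c=2) P(c=4) N(c=4) R(c=4)]
  19. access P: HIT, count now 5. Cache: [Z(c=1) G(c=2) N(c=4) R(c=4) P(c=5)]
  20. access R: HIT, count now 5. Cache: [Z(c=1) G(c=2) N(c=4) P(c=5) R(c=5)]
  21. access S: MISS, evict Z(c=1). Cache: [S(c=1) G(c=2) N(c=4) P(c=5) R(c=5)]
  22. access S: HIT, count now 2. Cache: [G(c=2) S(c=2) N(c=4) P(c=5) R(c=5)]
  23. access G: HIT, count now 3. Cache: [S(c=2) G(c=3) N(c=4) P(c=5) R(c=5)]
  24. access R: HIT, count now 6. Cache: [S(c=2) G(c=3) N(c=4) P(c=5) R(c=6)]
  25. access R: HIT, count now 7. Cache: [S(c=2) G(c=3) N(c=4) P(c=5) R(c=7)]
  26. access P: HIT, count now 6. Cache: [S(c=2) G(c=3) N(c=4) P(c=6) R(c=7)]
  27. access S: HIT, count now 3. Cache: [G(c=3) S(c=3) N(c=4) P(c=6) R(c=7)]
Total: 19 hits, 8 misses, 3 evictions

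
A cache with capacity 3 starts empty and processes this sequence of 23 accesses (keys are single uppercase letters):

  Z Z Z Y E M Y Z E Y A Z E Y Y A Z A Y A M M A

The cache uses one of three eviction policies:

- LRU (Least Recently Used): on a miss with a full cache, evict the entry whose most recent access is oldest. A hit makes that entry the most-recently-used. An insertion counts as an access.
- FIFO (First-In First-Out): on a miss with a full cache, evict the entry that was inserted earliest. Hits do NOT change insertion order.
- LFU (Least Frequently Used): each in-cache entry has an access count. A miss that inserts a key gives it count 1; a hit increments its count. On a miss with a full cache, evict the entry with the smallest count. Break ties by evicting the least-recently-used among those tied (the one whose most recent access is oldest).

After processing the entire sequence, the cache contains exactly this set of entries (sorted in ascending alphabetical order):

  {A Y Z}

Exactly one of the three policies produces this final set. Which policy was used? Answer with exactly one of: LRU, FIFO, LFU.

Simulating under each policy and comparing final sets:
  LRU: final set = {A M Y} -> differs
  FIFO: final set = {A M Y} -> differs
  LFU: final set = {A Y Z} -> MATCHES target
Only LFU produces the target set.

Answer: LFU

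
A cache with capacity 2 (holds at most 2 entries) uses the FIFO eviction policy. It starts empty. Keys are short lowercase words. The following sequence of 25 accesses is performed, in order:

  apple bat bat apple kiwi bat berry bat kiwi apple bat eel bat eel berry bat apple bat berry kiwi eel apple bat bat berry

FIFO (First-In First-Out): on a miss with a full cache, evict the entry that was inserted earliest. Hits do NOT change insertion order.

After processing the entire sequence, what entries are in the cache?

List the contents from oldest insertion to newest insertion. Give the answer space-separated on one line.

Answer: bat berry

Derivation:
FIFO simulation (capacity=2):
  1. access apple: MISS. Cache (old->new): [apple]
  2. access bat: MISS. Cache (old->new): [apple bat]
  3. access bat: HIT. Cache (old->new): [apple bat]
  4. access apple: HIT. Cache (old->new): [apple bat]
  5. access kiwi: MISS, evict apple. Cache (old->new): [bat kiwi]
  6. access bat: HIT. Cache (old->new): [bat kiwi]
  7. access berry: MISS, evict bat. Cache (old->new): [kiwi berry]
  8. access bat: MISS, evict kiwi. Cache (old->new): [berry bat]
  9. access kiwi: MISS, evict berry. Cache (old->new): [bat kiwi]
  10. access apple: MISS, evict bat. Cache (old->new): [kiwi apple]
  11. access bat: MISS, evict kiwi. Cache (old->new): [apple bat]
  12. access eel: MISS, evict apple. Cache (old->new): [bat eel]
  13. access bat: HIT. Cache (old->new): [bat eel]
  14. access eel: HIT. Cache (old->new): [bat eel]
  15. access berry: MISS, evict bat. Cache (old->new): [eel berry]
  16. access bat: MISS, evict eel. Cache (old->new): [berry bat]
  17. access apple: MISS, evict berry. Cache (old->new): [bat apple]
  18. access bat: HIT. Cache (old->new): [bat apple]
  19. access berry: MISS, evict bat. Cache (old->new): [apple berry]
  20. access kiwi: MISS, evict apple. Cache (old->new): [berry kiwi]
  21. access eel: MISS, evict berry. Cache (old->new): [kiwi eel]
  22. access apple: MISS, evict kiwi. Cache (old->new): [eel apple]
  23. access bat: MISS, evict eel. Cache (old->new): [apple bat]
  24. access bat: HIT. Cache (old->new): [apple bat]
  25. access berry: MISS, evict apple. Cache (old->new): [bat berry]
Total: 7 hits, 18 misses, 16 evictions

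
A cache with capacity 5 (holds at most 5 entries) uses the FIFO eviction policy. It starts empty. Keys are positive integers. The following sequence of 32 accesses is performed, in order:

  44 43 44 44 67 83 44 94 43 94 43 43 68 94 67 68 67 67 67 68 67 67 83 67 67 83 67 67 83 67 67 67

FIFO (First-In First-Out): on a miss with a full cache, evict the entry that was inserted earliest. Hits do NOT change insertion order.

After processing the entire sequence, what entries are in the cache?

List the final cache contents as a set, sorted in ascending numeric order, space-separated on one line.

FIFO simulation (capacity=5):
  1. access 44: MISS. Cache (old->new): [44]
  2. access 43: MISS. Cache (old->new): [44 43]
  3. access 44: HIT. Cache (old->new): [44 43]
  4. access 44: HIT. Cache (old->new): [44 43]
  5. access 67: MISS. Cache (old->new): [44 43 67]
  6. access 83: MISS. Cache (old->new): [44 43 67 83]
  7. access 44: HIT. Cache (old->new): [44 43 67 83]
  8. access 94: MISS. Cache (old->new): [44 43 67 83 94]
  9. access 43: HIT. Cache (old->new): [44 43 67 83 94]
  10. access 94: HIT. Cache (old->new): [44 43 67 83 94]
  11. access 43: HIT. Cache (old->new): [44 43 67 83 94]
  12. access 43: HIT. Cache (old->new): [44 43 67 83 94]
  13. access 68: MISS, evict 44. Cache (old->new): [43 67 83 94 68]
  14. access 94: HIT. Cache (old->new): [43 67 83 94 68]
  15. access 67: HIT. Cache (old->new): [43 67 83 94 68]
  16. access 68: HIT. Cache (old->new): [43 67 83 94 68]
  17. access 67: HIT. Cache (old->new): [43 67 83 94 68]
  18. access 67: HIT. Cache (old->new): [43 67 83 94 68]
  19. access 67: HIT. Cache (old->new): [43 67 83 94 68]
  20. access 68: HIT. Cache (old->new): [43 67 83 94 68]
  21. access 67: HIT. Cache (old->new): [43 67 83 94 68]
  22. access 67: HIT. Cache (old->new): [43 67 83 94 68]
  23. access 83: HIT. Cache (old->new): [43 67 83 94 68]
  24. access 67: HIT. Cache (old->new): [43 67 83 94 68]
  25. access 67: HIT. Cache (old->new): [43 67 83 94 68]
  26. access 83: HIT. Cache (old->new): [43 67 83 94 68]
  27. access 67: HIT. Cache (old->new): [43 67 83 94 68]
  28. access 67: HIT. Cache (old->new): [43 67 83 94 68]
  29. access 83: HIT. Cache (old->new): [43 67 83 94 68]
  30. access 67: HIT. Cache (old->new): [43 67 83 94 68]
  31. access 67: HIT. Cache (old->new): [43 67 83 94 68]
  32. access 67: HIT. Cache (old->new): [43 67 83 94 68]
Total: 26 hits, 6 misses, 1 evictions

Answer: 43 67 68 83 94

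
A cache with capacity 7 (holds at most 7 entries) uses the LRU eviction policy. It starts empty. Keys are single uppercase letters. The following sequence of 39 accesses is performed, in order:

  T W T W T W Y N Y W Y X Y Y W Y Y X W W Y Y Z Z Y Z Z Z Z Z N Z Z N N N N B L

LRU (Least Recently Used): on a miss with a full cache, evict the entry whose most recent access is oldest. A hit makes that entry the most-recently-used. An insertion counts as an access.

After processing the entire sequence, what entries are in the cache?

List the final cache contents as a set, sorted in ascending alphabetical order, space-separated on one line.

LRU simulation (capacity=7):
  1. access T: MISS. Cache (LRU->MRU): [T]
  2. access W: MISS. Cache (LRU->MRU): [T W]
  3. access T: HIT. Cache (LRU->MRU): [W T]
  4. access W: HIT. Cache (LRU->MRU): [T W]
  5. access T: HIT. Cache (LRU->MRU): [W T]
  6. access W: HIT. Cache (LRU->MRU): [T W]
  7. access Y: MISS. Cache (LRU->MRU): [T W Y]
  8. access N: MISS. Cache (LRU->MRU): [T W Y N]
  9. access Y: HIT. Cache (LRU->MRU): [T W N Y]
  10. access W: HIT. Cache (LRU->MRU): [T N Y W]
  11. access Y: HIT. Cache (LRU->MRU): [T N W Y]
  12. access X: MISS. Cache (LRU->MRU): [T N W Y X]
  13. access Y: HIT. Cache (LRU->MRU): [T N W X Y]
  14. access Y: HIT. Cache (LRU->MRU): [T N W X Y]
  15. access W: HIT. Cache (LRU->MRU): [T N X Y W]
  16. access Y: HIT. Cache (LRU->MRU): [T N X W Y]
  17. access Y: HIT. Cache (LRU->MRU): [T N X W Y]
  18. access X: HIT. Cache (LRU->MRU): [T N W Y X]
  19. access W: HIT. Cache (LRU->MRU): [T N Y X W]
  20. access W: HIT. Cache (LRU->MRU): [T N Y X W]
  21. access Y: HIT. Cache (LRU->MRU): [T N X W Y]
  22. access Y: HIT. Cache (LRU->MRU): [T N X W Y]
  23. access Z: MISS. Cache (LRU->MRU): [T N X W Y Z]
  24. access Z: HIT. Cache (LRU->MRU): [T N X W Y Z]
  25. access Y: HIT. Cache (LRU->MRU): [T N X W Z Y]
  26. access Z: HIT. Cache (LRU->MRU): [T N X W Y Z]
  27. access Z: HIT. Cache (LRU->MRU): [T N X W Y Z]
  28. access Z: HIT. Cache (LRU->MRU): [T N X W Y Z]
  29. access Z: HIT. Cache (LRU->MRU): [T N X W Y Z]
  30. access Z: HIT. Cache (LRU->MRU): [T N X W Y Z]
  31. access N: HIT. Cache (LRU->MRU): [T X W Y Z N]
  32. access Z: HIT. Cache (LRU->MRU): [T X W Y N Z]
  33. access Z: HIT. Cache (LRU->MRU): [T X W Y N Z]
  34. access N: HIT. Cache (LRU->MRU): [T X W Y Z N]
  35. access N: HIT. Cache (LRU->MRU): [T X W Y Z N]
  36. access N: HIT. Cache (LRU->MRU): [T X W Y Z N]
  37. access N: HIT. Cache (LRU->MRU): [T X W Y Z N]
  38. access B: MISS. Cache (LRU->MRU): [T X W Y Z N B]
  39. access L: MISS, evict T. Cache (LRU->MRU): [X W Y Z N B L]
Total: 31 hits, 8 misses, 1 evictions

Answer: B L N W X Y Z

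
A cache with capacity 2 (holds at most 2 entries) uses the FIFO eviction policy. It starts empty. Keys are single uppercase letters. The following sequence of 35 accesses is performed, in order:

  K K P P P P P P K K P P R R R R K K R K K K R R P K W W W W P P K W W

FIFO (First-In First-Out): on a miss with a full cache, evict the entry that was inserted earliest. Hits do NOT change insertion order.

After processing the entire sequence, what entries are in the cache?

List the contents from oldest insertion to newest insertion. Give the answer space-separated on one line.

Answer: W K

Derivation:
FIFO simulation (capacity=2):
  1. access K: MISS. Cache (old->new): [K]
  2. access K: HIT. Cache (old->new): [K]
  3. access P: MISS. Cache (old->new): [K P]
  4. access P: HIT. Cache (old->new): [K P]
  5. access P: HIT. Cache (old->new): [K P]
  6. access P: HIT. Cache (old->new): [K P]
  7. access P: HIT. Cache (old->new): [K P]
  8. access P: HIT. Cache (old->new): [K P]
  9. access K: HIT. Cache (old->new): [K P]
  10. access K: HIT. Cache (old->new): [K P]
  11. access P: HIT. Cache (old->new): [K P]
  12. access P: HIT. Cache (old->new): [K P]
  13. access R: MISS, evict K. Cache (old->new): [P R]
  14. access R: HIT. Cache (old->new): [P R]
  15. access R: HIT. Cache (old->new): [P R]
  16. access R: HIT. Cache (old->new): [P R]
  17. access K: MISS, evict P. Cache (old->new): [R K]
  18. access K: HIT. Cache (old->new): [R K]
  19. access R: HIT. Cache (old->new): [R K]
  20. access K: HIT. Cache (old->new): [R K]
  21. access K: HIT. Cache (old->new): [R K]
  22. access K: HIT. Cache (old->new): [R K]
  23. access R: HIT. Cache (old->new): [R K]
  24. access R: HIT. Cache (old->new): [R K]
  25. access P: MISS, evict R. Cache (old->new): [K P]
  26. access K: HIT. Cache (old->new): [K P]
  27. access W: MISS, evict K. Cache (old->new): [P W]
  28. access W: HIT. Cache (old->new): [P W]
  29. access W: HIT. Cache (old->new): [P W]
  30. access W: HIT. Cache (old->new): [P W]
  31. access P: HIT. Cache (old->new): [P W]
  32. access P: HIT. Cache (old->new): [P W]
  33. access K: MISS, evict P. Cache (old->new): [W K]
  34. access W: HIT. Cache (old->new): [W K]
  35. access W: HIT. Cache (old->new): [W K]
Total: 28 hits, 7 misses, 5 evictions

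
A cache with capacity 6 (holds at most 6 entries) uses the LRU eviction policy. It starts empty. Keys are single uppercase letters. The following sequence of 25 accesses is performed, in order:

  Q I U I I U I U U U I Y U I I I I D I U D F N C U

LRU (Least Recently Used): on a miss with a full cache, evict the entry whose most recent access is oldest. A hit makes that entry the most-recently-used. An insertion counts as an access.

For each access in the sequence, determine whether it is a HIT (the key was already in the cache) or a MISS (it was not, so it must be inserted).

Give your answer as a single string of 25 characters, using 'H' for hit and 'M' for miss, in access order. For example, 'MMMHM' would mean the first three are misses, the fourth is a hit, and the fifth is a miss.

LRU simulation (capacity=6):
  1. access Q: MISS. Cache (LRU->MRU): [Q]
  2. access I: MISS. Cache (LRU->MRU): [Q I]
  3. access U: MISS. Cache (LRU->MRU): [Q I U]
  4. access I: HIT. Cache (LRU->MRU): [Q U I]
  5. access I: HIT. Cache (LRU->MRU): [Q U I]
  6. access U: HIT. Cache (LRU->MRU): [Q I U]
  7. access I: HIT. Cache (LRU->MRU): [Q U I]
  8. access U: HIT. Cache (LRU->MRU): [Q I U]
  9. access U: HIT. Cache (LRU->MRU): [Q I U]
  10. access U: HIT. Cache (LRU->MRU): [Q I U]
  11. access I: HIT. Cache (LRU->MRU): [Q U I]
  12. access Y: MISS. Cache (LRU->MRU): [Q U I Y]
  13. access U: HIT. Cache (LRU->MRU): [Q I Y U]
  14. access I: HIT. Cache (LRU->MRU): [Q Y U I]
  15. access I: HIT. Cache (LRU->MRU): [Q Y U I]
  16. access I: HIT. Cache (LRU->MRU): [Q Y U I]
  17. access I: HIT. Cache (LRU->MRU): [Q Y U I]
  18. access D: MISS. Cache (LRU->MRU): [Q Y U I D]
  19. access I: HIT. Cache (LRU->MRU): [Q Y U D I]
  20. access U: HIT. Cache (LRU->MRU): [Q Y D I U]
  21. access D: HIT. Cache (LRU->MRU): [Q Y I U D]
  22. access F: MISS. Cache (LRU->MRU): [Q Y I U D F]
  23. access N: MISS, evict Q. Cache (LRU->MRU): [Y I U D F N]
  24. access C: MISS, evict Y. Cache (LRU->MRU): [I U D F N C]
  25. access U: HIT. Cache (LRU->MRU): [I D F N C U]
Total: 17 hits, 8 misses, 2 evictions

Answer: MMMHHHHHHHHMHHHHHMHHHMMMH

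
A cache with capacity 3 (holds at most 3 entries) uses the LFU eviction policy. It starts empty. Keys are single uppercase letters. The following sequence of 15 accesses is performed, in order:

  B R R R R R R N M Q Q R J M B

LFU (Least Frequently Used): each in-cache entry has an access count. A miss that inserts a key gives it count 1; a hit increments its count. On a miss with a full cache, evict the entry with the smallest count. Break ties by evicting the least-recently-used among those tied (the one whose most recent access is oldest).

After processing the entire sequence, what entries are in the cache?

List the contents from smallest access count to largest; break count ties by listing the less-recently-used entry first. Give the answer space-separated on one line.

LFU simulation (capacity=3):
  1. access B: MISS. Cache: [B(c=1)]
  2. access R: MISS. Cache: [B(c=1) R(c=1)]
  3. access R: HIT, count now 2. Cache: [B(c=1) R(c=2)]
  4. access R: HIT, count now 3. Cache: [B(c=1) R(c=3)]
  5. access R: HIT, count now 4. Cache: [B(c=1) R(c=4)]
  6. access R: HIT, count now 5. Cache: [B(c=1) R(c=5)]
  7. access R: HIT, count now 6. Cache: [B(c=1) R(c=6)]
  8. access N: MISS. Cache: [B(c=1) N(c=1) R(c=6)]
  9. access M: MISS, evict B(c=1). Cache: [N(c=1) M(c=1) R(c=6)]
  10. access Q: MISS, evict N(c=1). Cache: [M(c=1) Q(c=1) R(c=6)]
  11. access Q: HIT, count now 2. Cache: [M(c=1) Q(c=2) R(c=6)]
  12. access R: HIT, count now 7. Cache: [M(c=1) Q(c=2) R(c=7)]
  13. access J: MISS, evict M(c=1). Cache: [J(c=1) Q(c=2) R(c=7)]
  14. access M: MISS, evict J(c=1). Cache: [M(c=1) Q(c=2) R(c=7)]
  15. access B: MISS, evict M(c=1). Cache: [B(c=1) Q(c=2) R(c=7)]
Total: 7 hits, 8 misses, 5 evictions

Answer: B Q R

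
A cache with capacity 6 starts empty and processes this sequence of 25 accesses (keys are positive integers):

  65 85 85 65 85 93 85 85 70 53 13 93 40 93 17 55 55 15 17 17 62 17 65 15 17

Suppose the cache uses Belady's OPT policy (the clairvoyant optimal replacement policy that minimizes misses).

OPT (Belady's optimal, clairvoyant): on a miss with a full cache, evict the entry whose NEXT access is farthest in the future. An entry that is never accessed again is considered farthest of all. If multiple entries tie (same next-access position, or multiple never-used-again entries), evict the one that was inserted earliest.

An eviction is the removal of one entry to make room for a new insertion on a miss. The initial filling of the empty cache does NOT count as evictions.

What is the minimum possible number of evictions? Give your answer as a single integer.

OPT (Belady) simulation (capacity=6):
  1. access 65: MISS. Cache: [65]
  2. access 85: MISS. Cache: [65 85]
  3. access 85: HIT. Next use of 85: step 5. Cache: [65 85]
  4. access 65: HIT. Next use of 65: step 23. Cache: [65 85]
  5. access 85: HIT. Next use of 85: step 7. Cache: [65 85]
  6. access 93: MISS. Cache: [65 85 93]
  7. access 85: HIT. Next use of 85: step 8. Cache: [65 85 93]
  8. access 85: HIT. Next use of 85: never. Cache: [65 85 93]
  9. access 70: MISS. Cache: [65 85 93 70]
  10. access 53: MISS. Cache: [65 85 93 70 53]
  11. access 13: MISS. Cache: [65 85 93 70 53 13]
  12. access 93: HIT. Next use of 93: step 14. Cache: [65 85 93 70 53 13]
  13. access 40: MISS, evict 85 (next use: never). Cache: [65 93 70 53 13 40]
  14. access 93: HIT. Next use of 93: never. Cache: [65 93 70 53 13 40]
  15. access 17: MISS, evict 93 (next use: never). Cache: [65 70 53 13 40 17]
  16. access 55: MISS, evict 70 (next use: never). Cache: [65 53 13 40 17 55]
  17. access 55: HIT. Next use of 55: never. Cache: [65 53 13 40 17 55]
  18. access 15: MISS, evict 53 (next use: never). Cache: [65 13 40 17 55 15]
  19. access 17: HIT. Next use of 17: step 20. Cache: [65 13 40 17 55 15]
  20. access 17: HIT. Next use of 17: step 22. Cache: [65 13 40 17 55 15]
  21. access 62: MISS, evict 13 (next use: never). Cache: [65 40 17 55 15 62]
  22. access 17: HIT. Next use of 17: step 25. Cache: [65 40 17 55 15 62]
  23. access 65: HIT. Next use of 65: never. Cache: [65 40 17 55 15 62]
  24. access 15: HIT. Next use of 15: never. Cache: [65 40 17 55 15 62]
  25. access 17: HIT. Next use of 17: never. Cache: [65 40 17 55 15 62]
Total: 14 hits, 11 misses, 5 evictions

Answer: 5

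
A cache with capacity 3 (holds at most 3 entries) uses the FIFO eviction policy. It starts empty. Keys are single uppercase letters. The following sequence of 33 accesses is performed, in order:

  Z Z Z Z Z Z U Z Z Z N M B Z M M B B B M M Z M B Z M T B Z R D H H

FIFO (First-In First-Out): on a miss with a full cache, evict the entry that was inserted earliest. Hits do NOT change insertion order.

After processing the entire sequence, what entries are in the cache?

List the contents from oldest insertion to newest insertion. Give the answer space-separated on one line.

FIFO simulation (capacity=3):
  1. access Z: MISS. Cache (old->new): [Z]
  2. access Z: HIT. Cache (old->new): [Z]
  3. access Z: HIT. Cache (old->new): [Z]
  4. access Z: HIT. Cache (old->new): [Z]
  5. access Z: HIT. Cache (old->new): [Z]
  6. access Z: HIT. Cache (old->new): [Z]
  7. access U: MISS. Cache (old->new): [Z U]
  8. access Z: HIT. Cache (old->new): [Z U]
  9. access Z: HIT. Cache (old->new): [Z U]
  10. access Z: HIT. Cache (old->new): [Z U]
  11. access N: MISS. Cache (old->new): [Z U N]
  12. access M: MISS, evict Z. Cache (old->new): [U N M]
  13. access B: MISS, evict U. Cache (old->new): [N M B]
  14. access Z: MISS, evict N. Cache (old->new): [M B Z]
  15. access M: HIT. Cache (old->new): [M B Z]
  16. access M: HIT. Cache (old->new): [M B Z]
  17. access B: HIT. Cache (old->new): [M B Z]
  18. access B: HIT. Cache (old->new): [M B Z]
  19. access B: HIT. Cache (old->new): [M B Z]
  20. access M: HIT. Cache (old->new): [M B Z]
  21. access M: HIT. Cache (old->new): [M B Z]
  22. access Z: HIT. Cache (old->new): [M B Z]
  23. access M: HIT. Cache (old->new): [M B Z]
  24. access B: HIT. Cache (old->new): [M B Z]
  25. access Z: HIT. Cache (old->new): [M B Z]
  26. access M: HIT. Cache (old->new): [M B Z]
  27. access T: MISS, evict M. Cache (old->new): [B Z T]
  28. access B: HIT. Cache (old->new): [B Z T]
  29. access Z: HIT. Cache (old->new): [B Z T]
  30. access R: MISS, evict B. Cache (old->new): [Z T R]
  31. access D: MISS, evict Z. Cache (old->new): [T R D]
  32. access H: MISS, evict T. Cache (old->new): [R D H]
  33. access H: HIT. Cache (old->new): [R D H]
Total: 23 hits, 10 misses, 7 evictions

Answer: R D H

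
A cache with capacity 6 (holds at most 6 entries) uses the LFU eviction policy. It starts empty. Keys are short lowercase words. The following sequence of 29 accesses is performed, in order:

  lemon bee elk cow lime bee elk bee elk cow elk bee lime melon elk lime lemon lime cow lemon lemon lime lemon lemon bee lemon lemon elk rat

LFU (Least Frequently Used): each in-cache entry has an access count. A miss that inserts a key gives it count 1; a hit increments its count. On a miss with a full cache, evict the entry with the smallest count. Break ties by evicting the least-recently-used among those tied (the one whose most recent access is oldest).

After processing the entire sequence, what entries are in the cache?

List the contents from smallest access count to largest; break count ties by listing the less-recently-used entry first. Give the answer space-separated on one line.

LFU simulation (capacity=6):
  1. access lemon: MISS. Cache: [lemon(c=1)]
  2. access bee: MISS. Cache: [lemon(c=1) bee(c=1)]
  3. access elk: MISS. Cache: [lemon(c=1) bee(c=1) elk(c=1)]
  4. access cow: MISS. Cache: [lemon(c=1) bee(c=1) elk(c=1) cow(c=1)]
  5. access lime: MISS. Cache: [lemon(c=1) bee(c=1) elk(c=1) cow(c=1) lime(c=1)]
  6. access bee: HIT, count now 2. Cache: [lemon(c=1) elk(c=1) cow(c=1) lime(c=1) bee(c=2)]
  7. access elk: HIT, count now 2. Cache: [lemon(c=1) cow(c=1) lime(c=1) bee(c=2) elk(c=2)]
  8. access bee: HIT, count now 3. Cache: [lemon(c=1) cow(c=1) lime(c=1) elk(c=2) bee(c=3)]
  9. access elk: HIT, count now 3. Cache: [lemon(c=1) cow(c=1) lime(c=1) bee(c=3) elk(c=3)]
  10. access cow: HIT, count now 2. Cache: [lemon(c=1) lime(c=1) cow(c=2) bee(c=3) elk(c=3)]
  11. access elk: HIT, count now 4. Cache: [lemon(c=1) lime(c=1) cow(c=2) bee(c=3) elk(c=4)]
  12. access bee: HIT, count now 4. Cache: [lemon(c=1) lime(c=1) cow(c=2) elk(c=4) bee(c=4)]
  13. access lime: HIT, count now 2. Cache: [lemon(c=1) cow(c=2) lime(c=2) elk(c=4) bee(c=4)]
  14. access melon: MISS. Cache: [lemon(c=1) melon(c=1) cow(c=2) lime(c=2) elk(c=4) bee(c=4)]
  15. access elk: HIT, count now 5. Cache: [lemon(c=1) melon(c=1) cow(c=2) lime(c=2) bee(c=4) elk(c=5)]
  16. access lime: HIT, count now 3. Cache: [lemon(c=1) melon(c=1) cow(c=2) lime(c=3) bee(c=4) elk(c=5)]
  17. access lemon: HIT, count now 2. Cache: [melon(c=1) cow(c=2) lemon(c=2) lime(c=3) bee(c=4) elk(c=5)]
  18. access lime: HIT, count now 4. Cache: [melon(c=1) cow(c=2) lemon(c=2) bee(c=4) lime(c=4) elk(c=5)]
  19. access cow: HIT, count now 3. Cache: [melon(c=1) lemon(c=2) cow(c=3) bee(c=4) lime(c=4) elk(c=5)]
  20. access lemon: HIT, count now 3. Cache: [melon(c=1) cow(c=3) lemon(c=3) bee(c=4) lime(c=4) elk(c=5)]
  21. access lemon: HIT, count now 4. Cache: [melon(c=1) cow(c=3) bee(c=4) lime(c=4) lemon(c=4) elk(c=5)]
  22. access lime: HIT, count now 5. Cache: [melon(c=1) cow(c=3) bee(c=4) lemon(c=4) elk(c=5) lime(c=5)]
  23. access lemon: HIT, count now 5. Cache: [melon(c=1) cow(c=3) bee(c=4) elk(c=5) lime(c=5) lemon(c=5)]
  24. access lemon: HIT, count now 6. Cache: [melon(c=1) cow(c=3) bee(c=4) elk(c=5) lime(c=5) lemon(c=6)]
  25. access bee: HIT, count now 5. Cache: [melon(c=1) cow(c=3) elk(c=5) lime(c=5) bee(c=5) lemon(c=6)]
  26. access lemon: HIT, count now 7. Cache: [melon(c=1) cow(c=3) elk(c=5) lime(c=5) bee(c=5) lemon(c=7)]
  27. access lemon: HIT, count now 8. Cache: [melon(c=1) cow(c=3) elk(c=5) lime(c=5) bee(c=5) lemon(c=8)]
  28. access elk: HIT, count now 6. Cache: [melon(c=1) cow(c=3) lime(c=5) bee(c=5) elk(c=6) lemon(c=8)]
  29. access rat: MISS, evict melon(c=1). Cache: [rat(c=1) cow(c=3) lime(c=5) bee(c=5) elk(c=6) lemon(c=8)]
Total: 22 hits, 7 misses, 1 evictions

Answer: rat cow lime bee elk lemon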